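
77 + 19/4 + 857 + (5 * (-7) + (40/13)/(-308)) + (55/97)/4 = 903.88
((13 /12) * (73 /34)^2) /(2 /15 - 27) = -26645 /143344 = -0.19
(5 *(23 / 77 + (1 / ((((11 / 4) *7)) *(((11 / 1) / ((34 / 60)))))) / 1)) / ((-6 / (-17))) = 9299 / 2178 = 4.27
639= 639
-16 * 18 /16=-18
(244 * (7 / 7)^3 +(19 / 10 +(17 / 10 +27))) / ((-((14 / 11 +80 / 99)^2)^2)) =-131889832173 / 9004070480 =-14.65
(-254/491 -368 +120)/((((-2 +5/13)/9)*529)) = 4758858/1818173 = 2.62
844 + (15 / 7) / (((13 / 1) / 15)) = 77029 / 91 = 846.47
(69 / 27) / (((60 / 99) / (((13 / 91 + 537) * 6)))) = 95128 / 7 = 13589.71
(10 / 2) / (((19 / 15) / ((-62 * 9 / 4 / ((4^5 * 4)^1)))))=-20925 / 155648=-0.13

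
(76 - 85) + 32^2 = 1015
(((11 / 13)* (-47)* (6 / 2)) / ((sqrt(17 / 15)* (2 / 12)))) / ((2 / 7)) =-32571* sqrt(255) / 221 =-2353.47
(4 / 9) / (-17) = -4 / 153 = -0.03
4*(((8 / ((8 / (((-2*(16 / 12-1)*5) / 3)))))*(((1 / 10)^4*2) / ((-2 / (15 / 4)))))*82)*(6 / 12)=41 / 600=0.07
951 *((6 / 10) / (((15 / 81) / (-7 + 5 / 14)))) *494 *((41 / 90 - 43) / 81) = 1327716143 / 250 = 5310864.57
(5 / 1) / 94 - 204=-19171 / 94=-203.95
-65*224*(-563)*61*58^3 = 97562649416960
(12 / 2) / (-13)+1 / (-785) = -4723 / 10205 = -0.46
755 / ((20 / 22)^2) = 18271 / 20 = 913.55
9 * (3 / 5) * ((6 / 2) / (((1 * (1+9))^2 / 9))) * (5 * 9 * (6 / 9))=2187 / 50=43.74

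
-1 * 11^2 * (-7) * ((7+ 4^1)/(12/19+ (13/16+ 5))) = 2832368/1959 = 1445.82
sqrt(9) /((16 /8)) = 3 /2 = 1.50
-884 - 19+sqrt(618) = -903+sqrt(618) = -878.14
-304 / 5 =-60.80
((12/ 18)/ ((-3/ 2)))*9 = -4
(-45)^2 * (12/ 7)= 24300/ 7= 3471.43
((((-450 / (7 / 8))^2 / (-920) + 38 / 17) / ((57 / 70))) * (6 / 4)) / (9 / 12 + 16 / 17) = -21860696 / 70357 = -310.71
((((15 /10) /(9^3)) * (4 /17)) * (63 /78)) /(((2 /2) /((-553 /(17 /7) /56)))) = -3871 /2434536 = -0.00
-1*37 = -37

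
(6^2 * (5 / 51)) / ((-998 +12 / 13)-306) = -39 / 14399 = -0.00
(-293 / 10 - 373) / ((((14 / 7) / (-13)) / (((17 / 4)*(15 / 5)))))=2667249 / 80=33340.61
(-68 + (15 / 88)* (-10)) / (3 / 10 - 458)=15335 / 100694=0.15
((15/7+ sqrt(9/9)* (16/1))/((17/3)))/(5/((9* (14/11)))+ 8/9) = 6858/2839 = 2.42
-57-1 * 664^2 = -440953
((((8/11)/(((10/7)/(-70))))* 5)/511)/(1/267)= -74760/803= -93.10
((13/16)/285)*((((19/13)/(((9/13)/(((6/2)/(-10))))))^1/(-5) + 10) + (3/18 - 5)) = 5161/342000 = 0.02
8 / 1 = 8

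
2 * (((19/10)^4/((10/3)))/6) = 130321/100000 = 1.30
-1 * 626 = -626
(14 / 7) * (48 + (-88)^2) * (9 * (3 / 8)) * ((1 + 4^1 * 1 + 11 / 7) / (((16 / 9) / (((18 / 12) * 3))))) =24496587 / 28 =874878.11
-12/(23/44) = -528/23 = -22.96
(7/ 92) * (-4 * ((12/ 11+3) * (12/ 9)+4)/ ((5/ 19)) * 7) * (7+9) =-1549184/ 1265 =-1224.65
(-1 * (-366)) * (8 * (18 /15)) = 17568 /5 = 3513.60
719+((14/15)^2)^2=36437791/50625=719.76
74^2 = 5476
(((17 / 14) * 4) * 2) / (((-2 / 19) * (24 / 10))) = -1615 / 42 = -38.45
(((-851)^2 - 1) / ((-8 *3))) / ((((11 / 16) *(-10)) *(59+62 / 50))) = 603500 / 8283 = 72.86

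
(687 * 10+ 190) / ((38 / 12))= 42360 / 19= 2229.47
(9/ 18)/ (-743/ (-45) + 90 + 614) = 45/ 64846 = 0.00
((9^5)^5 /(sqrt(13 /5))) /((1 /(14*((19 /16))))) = 95480432363016394306443117*sqrt(65) /104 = 7401806304131005034018621.00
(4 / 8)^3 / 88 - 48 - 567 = -432959 / 704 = -615.00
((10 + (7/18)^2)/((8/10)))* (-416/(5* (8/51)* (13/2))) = -55913/54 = -1035.43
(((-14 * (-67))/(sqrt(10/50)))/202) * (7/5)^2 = 22981 * sqrt(5)/2525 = 20.35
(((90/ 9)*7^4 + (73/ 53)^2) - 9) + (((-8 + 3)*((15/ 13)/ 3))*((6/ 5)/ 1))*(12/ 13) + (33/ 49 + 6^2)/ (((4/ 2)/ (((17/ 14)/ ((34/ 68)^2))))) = 3922530403955/ 162829303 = 24089.83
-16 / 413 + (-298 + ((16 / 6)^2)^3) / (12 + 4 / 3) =9194503 / 2007180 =4.58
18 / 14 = 9 / 7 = 1.29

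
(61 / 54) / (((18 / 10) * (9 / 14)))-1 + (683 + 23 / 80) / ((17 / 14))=836800507 / 1487160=562.68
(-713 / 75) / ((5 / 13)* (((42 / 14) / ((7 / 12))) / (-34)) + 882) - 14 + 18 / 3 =-8.01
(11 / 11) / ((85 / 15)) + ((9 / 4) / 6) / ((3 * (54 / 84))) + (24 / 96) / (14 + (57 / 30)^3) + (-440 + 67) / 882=-490631 / 12265092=-0.04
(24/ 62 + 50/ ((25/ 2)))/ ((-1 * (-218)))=68/ 3379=0.02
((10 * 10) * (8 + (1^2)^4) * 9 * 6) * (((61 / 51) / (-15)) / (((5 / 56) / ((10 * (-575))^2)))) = -24395364000000 / 17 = -1435021411764.71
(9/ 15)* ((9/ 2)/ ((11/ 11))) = 27/ 10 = 2.70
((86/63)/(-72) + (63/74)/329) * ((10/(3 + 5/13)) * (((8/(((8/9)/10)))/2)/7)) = -20985575/67487112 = -0.31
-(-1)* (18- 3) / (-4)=-15 / 4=-3.75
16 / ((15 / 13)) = 208 / 15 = 13.87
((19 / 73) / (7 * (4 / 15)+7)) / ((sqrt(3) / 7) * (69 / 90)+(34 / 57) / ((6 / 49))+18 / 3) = 3337834500 / 1235792233801 - 33627150 * sqrt(3) / 1235792233801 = 0.00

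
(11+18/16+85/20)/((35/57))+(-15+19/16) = 7199/560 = 12.86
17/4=4.25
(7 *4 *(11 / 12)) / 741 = 0.03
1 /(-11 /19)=-19 /11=-1.73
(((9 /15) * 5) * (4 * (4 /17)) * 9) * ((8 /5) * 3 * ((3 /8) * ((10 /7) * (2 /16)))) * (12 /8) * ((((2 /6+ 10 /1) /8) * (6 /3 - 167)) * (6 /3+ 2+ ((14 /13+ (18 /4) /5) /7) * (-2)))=-388544607 /43316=-8970.00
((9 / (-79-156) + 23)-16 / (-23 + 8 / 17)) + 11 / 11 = 2220593 / 90005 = 24.67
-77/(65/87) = -6699/65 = -103.06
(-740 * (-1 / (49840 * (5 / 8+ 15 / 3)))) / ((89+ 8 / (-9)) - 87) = 37 / 15575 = 0.00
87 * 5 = 435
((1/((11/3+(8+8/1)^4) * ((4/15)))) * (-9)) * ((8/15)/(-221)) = 54/43452799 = 0.00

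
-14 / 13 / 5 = -14 / 65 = -0.22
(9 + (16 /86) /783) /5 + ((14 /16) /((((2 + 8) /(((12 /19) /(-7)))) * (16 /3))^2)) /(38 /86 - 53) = 4430347862455673 /2461239454464000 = 1.80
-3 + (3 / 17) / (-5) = -258 / 85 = -3.04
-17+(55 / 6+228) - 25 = 1171 / 6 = 195.17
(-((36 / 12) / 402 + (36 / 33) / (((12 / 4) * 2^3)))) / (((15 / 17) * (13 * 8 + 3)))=-221 / 394295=-0.00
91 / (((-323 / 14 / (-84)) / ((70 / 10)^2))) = 5243784 / 323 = 16234.63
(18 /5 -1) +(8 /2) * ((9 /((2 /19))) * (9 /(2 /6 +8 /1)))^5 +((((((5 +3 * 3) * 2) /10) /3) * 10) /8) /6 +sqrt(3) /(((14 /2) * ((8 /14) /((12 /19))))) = 3 * sqrt(3) /19 +18881734308943669463 /703125000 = 26854022128.55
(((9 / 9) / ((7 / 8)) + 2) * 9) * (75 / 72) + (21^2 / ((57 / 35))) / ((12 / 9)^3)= 1223205 / 8512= 143.70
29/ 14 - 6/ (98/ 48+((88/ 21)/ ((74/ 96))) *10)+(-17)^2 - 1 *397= -520478257/ 4908554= -106.03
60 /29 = 2.07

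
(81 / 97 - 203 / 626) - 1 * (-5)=334625 / 60722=5.51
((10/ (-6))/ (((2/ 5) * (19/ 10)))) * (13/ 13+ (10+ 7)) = -750/ 19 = -39.47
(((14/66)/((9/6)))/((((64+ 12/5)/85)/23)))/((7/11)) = 9775/1494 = 6.54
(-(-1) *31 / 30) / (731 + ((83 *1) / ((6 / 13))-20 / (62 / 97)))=961 / 817975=0.00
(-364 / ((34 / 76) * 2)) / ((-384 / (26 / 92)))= 22477 / 75072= 0.30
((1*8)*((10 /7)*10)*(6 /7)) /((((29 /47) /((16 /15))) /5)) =1203200 /1421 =846.73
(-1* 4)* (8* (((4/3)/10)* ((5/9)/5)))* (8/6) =-256/405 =-0.63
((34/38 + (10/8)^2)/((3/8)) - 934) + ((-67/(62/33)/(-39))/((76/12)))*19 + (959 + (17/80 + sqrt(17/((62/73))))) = sqrt(76942)/62 + 21138409/612560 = 38.98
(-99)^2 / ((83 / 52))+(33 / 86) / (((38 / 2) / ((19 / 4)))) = 175323027 / 28552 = 6140.48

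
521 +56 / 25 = 523.24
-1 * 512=-512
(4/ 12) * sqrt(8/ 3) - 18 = -18 + 2 * sqrt(6)/ 9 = -17.46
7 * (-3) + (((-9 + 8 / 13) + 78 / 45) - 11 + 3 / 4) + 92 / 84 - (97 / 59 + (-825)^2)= -73089641273 / 107380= -680663.45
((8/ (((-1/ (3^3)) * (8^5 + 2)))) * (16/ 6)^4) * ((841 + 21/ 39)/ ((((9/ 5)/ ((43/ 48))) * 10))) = -48171008/ 3450681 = -13.96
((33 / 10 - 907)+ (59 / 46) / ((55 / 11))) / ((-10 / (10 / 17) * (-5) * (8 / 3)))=-38961 / 9775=-3.99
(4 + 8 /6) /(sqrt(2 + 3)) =16*sqrt(5) /15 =2.39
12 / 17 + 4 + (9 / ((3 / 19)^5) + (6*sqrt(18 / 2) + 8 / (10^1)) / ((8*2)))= 1683855293 / 18360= 91713.25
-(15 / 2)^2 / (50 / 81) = -729 / 8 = -91.12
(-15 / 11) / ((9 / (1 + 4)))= -25 / 33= -0.76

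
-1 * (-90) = 90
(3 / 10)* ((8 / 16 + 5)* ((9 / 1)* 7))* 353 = 733887 / 20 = 36694.35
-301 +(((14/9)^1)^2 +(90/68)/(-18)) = -1644985/5508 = -298.65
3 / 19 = 0.16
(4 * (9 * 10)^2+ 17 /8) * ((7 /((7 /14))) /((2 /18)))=16330671 /4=4082667.75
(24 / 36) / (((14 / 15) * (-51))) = -5 / 357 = -0.01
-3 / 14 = -0.21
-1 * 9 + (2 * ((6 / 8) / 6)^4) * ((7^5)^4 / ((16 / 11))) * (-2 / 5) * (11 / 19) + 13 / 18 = -86893777998215426849 / 14008320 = -6203012066987.01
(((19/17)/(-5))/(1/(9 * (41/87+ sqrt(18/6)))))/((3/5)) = -57 * sqrt(3)/17-779/493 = -7.39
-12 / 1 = -12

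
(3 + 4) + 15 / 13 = 106 / 13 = 8.15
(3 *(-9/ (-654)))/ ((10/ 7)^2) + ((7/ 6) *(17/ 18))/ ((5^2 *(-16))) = 0.02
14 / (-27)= -14 / 27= -0.52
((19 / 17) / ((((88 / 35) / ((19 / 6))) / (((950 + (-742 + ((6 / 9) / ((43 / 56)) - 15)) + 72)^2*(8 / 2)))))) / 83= 4795.20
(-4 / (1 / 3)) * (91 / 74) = -546 / 37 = -14.76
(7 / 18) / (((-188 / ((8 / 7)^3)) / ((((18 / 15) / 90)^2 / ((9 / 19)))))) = -1216 / 1049304375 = -0.00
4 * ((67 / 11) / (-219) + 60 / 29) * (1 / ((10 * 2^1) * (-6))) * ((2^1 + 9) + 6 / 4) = -712985 / 838332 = -0.85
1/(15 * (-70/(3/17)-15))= -1/6175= -0.00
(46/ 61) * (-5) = -230/ 61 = -3.77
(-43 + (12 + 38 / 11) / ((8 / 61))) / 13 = 3293 / 572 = 5.76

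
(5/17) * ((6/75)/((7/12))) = 24/595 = 0.04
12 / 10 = 6 / 5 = 1.20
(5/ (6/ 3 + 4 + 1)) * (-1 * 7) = -5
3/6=1/2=0.50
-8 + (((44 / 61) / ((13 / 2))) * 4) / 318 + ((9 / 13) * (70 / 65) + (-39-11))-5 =-102040891 / 1639131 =-62.25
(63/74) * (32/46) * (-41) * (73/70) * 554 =-59692392/4255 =-14028.76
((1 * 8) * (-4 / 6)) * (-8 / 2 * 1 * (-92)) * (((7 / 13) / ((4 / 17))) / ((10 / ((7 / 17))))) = -36064 / 195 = -184.94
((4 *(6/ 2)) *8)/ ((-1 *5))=-96/ 5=-19.20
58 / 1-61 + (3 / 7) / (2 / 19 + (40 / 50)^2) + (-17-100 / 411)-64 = -28404199 / 339486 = -83.67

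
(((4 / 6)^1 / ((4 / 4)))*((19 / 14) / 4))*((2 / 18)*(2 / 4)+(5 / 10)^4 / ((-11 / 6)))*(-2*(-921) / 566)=99161 / 6275808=0.02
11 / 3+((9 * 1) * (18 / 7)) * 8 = 3965 / 21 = 188.81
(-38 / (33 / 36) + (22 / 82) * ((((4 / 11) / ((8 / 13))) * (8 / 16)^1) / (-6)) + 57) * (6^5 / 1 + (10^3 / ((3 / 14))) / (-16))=116248.49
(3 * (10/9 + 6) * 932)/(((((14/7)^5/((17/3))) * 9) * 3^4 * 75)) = 31688/492075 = 0.06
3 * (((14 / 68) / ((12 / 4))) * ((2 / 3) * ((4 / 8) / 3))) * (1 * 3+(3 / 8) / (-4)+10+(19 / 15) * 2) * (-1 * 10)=-51877 / 14688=-3.53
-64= -64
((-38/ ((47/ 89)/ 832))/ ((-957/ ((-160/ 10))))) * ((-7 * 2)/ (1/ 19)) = 11975634944/ 44979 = 266249.47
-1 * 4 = -4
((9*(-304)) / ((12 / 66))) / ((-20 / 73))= 274626 / 5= 54925.20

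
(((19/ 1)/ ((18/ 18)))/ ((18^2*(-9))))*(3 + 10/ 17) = -1159/ 49572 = -0.02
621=621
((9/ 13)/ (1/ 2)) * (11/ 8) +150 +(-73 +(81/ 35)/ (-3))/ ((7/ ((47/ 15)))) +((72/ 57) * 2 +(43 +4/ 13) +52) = 786875423/ 3630900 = 216.72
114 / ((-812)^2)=0.00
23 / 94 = 0.24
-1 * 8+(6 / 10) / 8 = -317 / 40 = -7.92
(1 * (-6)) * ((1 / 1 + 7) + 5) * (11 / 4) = -429 / 2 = -214.50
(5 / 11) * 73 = 365 / 11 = 33.18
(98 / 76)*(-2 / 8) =-49 / 152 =-0.32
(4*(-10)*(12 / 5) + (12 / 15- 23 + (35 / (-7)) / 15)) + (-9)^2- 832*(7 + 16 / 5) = -127859 / 15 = -8523.93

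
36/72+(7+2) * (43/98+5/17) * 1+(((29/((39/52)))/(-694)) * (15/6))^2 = 6423152216/902706273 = 7.12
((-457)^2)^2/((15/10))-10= 87235809572/3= 29078603190.67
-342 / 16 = -171 / 8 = -21.38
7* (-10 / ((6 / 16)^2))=-4480 / 9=-497.78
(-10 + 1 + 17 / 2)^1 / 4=-1 / 8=-0.12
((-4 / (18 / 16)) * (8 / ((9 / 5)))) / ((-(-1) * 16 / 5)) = -400 / 81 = -4.94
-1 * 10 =-10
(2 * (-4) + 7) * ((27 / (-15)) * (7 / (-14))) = -0.90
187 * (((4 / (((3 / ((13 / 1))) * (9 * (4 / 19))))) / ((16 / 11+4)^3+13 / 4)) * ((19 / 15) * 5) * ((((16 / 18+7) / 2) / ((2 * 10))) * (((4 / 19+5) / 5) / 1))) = 48013973579 / 3569277150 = 13.45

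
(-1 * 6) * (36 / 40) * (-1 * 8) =216 / 5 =43.20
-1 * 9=-9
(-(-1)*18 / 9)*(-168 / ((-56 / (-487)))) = -2922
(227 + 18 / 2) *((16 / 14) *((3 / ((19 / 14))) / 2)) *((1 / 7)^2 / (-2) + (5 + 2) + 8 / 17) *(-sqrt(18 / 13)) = -105596784 *sqrt(26) / 205751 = -2616.95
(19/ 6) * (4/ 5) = 38/ 15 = 2.53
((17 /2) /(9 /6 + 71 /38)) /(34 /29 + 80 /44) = 103037 /122112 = 0.84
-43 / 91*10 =-430 / 91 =-4.73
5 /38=0.13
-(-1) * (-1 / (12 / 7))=-7 / 12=-0.58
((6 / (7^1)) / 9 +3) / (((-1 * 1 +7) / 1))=65 / 126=0.52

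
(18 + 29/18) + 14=605/18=33.61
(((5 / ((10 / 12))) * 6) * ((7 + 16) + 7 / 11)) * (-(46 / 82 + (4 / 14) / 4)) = -154440 / 287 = -538.12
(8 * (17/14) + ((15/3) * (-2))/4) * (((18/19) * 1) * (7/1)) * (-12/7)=-10908/133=-82.02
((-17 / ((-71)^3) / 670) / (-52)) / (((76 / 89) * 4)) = -1513 / 3790764248960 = -0.00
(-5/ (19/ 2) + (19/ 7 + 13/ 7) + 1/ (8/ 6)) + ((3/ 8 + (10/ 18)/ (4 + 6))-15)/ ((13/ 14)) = -10.90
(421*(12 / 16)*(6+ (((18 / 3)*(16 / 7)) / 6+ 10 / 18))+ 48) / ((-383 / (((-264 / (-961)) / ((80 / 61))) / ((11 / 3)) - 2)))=4453574959 / 309172920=14.40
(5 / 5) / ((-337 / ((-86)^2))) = -21.95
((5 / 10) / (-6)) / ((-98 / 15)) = 5 / 392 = 0.01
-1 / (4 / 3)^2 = -9 / 16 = -0.56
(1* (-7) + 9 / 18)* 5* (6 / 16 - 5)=2405 / 16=150.31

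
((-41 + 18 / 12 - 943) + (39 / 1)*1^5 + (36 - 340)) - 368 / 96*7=-1274.33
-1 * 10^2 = -100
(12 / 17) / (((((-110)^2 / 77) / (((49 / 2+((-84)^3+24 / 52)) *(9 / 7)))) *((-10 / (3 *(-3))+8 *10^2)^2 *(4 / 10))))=-6740183097 / 505493388400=-0.01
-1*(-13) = 13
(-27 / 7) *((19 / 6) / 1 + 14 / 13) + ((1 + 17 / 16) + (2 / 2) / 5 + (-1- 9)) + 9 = -109969 / 7280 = -15.11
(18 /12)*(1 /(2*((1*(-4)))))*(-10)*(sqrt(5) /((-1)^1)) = -15*sqrt(5) /8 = -4.19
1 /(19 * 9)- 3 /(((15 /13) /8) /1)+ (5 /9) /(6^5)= -20.79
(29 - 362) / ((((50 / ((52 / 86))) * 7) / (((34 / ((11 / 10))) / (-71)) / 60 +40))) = -135213429 / 5877025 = -23.01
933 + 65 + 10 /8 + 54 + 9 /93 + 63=1116.35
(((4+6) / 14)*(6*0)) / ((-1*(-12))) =0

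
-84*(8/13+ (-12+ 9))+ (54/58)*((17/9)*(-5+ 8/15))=362773/1885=192.45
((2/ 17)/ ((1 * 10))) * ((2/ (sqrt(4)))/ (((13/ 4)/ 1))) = 4/ 1105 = 0.00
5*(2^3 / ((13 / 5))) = 200 / 13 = 15.38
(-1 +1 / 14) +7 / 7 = 0.07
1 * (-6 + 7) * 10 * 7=70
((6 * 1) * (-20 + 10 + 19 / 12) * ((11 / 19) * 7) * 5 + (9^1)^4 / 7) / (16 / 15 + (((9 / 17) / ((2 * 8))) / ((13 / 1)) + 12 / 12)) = -606698040 / 14596883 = -41.56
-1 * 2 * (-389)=778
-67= -67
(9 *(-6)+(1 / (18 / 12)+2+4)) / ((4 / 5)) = -355 / 6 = -59.17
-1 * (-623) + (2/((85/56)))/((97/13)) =5138091/8245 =623.18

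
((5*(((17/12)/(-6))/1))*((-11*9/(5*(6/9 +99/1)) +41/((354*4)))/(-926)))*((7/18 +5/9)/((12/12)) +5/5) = -213757915/508101444864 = -0.00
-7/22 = -0.32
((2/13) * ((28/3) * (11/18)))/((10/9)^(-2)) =30800/28431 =1.08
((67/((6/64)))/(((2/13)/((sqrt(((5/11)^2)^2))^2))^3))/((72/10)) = 179686279296875/84737566171467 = 2.12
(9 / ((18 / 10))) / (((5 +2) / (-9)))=-45 / 7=-6.43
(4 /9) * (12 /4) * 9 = 12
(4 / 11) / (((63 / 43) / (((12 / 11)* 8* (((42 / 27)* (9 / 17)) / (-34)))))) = -5504 / 104907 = -0.05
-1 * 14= -14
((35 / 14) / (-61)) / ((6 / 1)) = -5 / 732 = -0.01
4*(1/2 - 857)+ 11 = -3415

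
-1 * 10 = -10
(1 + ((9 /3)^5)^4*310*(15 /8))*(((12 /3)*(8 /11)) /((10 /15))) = 97281284787948 /11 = 8843753162540.73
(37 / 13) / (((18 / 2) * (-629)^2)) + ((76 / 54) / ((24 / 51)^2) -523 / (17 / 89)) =-328087905101 / 120103776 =-2731.70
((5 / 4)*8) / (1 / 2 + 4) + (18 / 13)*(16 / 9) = 548 / 117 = 4.68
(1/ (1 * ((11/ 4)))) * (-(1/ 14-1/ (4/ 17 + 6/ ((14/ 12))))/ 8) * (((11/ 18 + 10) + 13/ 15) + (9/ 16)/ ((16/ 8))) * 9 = 0.55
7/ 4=1.75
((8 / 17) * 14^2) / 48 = 98 / 51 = 1.92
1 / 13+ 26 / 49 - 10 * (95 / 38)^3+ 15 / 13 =-393637 / 2548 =-154.49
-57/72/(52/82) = -779/624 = -1.25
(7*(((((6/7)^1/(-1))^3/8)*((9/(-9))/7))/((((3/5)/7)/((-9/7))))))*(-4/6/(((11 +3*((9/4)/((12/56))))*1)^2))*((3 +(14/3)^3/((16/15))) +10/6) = 3084/70805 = 0.04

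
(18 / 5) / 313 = 18 / 1565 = 0.01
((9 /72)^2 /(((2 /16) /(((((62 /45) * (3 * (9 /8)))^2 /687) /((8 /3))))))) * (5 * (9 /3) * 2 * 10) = 25947 /58624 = 0.44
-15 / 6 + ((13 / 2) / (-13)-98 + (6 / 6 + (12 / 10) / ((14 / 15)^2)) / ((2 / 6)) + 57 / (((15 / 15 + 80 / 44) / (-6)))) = -653845 / 3038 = -215.22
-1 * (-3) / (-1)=-3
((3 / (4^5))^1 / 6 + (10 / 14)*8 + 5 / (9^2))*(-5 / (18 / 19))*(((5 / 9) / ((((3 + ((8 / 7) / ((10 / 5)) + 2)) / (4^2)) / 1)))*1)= -3186189325 / 65505024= -48.64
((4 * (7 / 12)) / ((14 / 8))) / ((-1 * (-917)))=4 / 2751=0.00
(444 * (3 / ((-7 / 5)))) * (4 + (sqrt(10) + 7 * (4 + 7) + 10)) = -86580- 6660 * sqrt(10) / 7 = -89588.68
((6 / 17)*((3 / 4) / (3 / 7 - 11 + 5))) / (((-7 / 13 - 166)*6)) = 0.00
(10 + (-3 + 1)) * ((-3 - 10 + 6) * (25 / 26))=-700 / 13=-53.85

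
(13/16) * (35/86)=455/1376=0.33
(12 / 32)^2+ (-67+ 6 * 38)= 10313 / 64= 161.14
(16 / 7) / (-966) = -8 / 3381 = -0.00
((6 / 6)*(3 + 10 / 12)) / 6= 23 / 36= 0.64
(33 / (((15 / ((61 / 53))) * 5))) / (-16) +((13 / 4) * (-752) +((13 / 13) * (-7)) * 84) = -64279071 / 21200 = -3032.03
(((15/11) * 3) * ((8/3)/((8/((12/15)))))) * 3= 36/11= 3.27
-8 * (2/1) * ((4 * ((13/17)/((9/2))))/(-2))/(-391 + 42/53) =-44096/3164193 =-0.01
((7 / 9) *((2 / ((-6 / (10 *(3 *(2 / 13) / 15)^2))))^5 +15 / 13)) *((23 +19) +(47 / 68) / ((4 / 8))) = 49887044651935232441 / 1281360217113492750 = 38.93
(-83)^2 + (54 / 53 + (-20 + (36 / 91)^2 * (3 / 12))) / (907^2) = 2487307112066659 / 361054887557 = 6889.00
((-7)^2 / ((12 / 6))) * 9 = 441 / 2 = 220.50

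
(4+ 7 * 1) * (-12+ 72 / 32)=-429 / 4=-107.25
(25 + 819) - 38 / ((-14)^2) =82693 / 98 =843.81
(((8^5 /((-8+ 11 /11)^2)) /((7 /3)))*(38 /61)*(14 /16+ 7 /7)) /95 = 3.52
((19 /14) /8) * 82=779 /56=13.91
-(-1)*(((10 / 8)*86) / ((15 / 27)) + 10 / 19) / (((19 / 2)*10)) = 7373 / 3610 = 2.04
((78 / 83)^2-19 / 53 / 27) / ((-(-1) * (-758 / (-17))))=145780321 / 7472484522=0.02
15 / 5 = 3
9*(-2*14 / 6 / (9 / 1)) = -14 / 3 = -4.67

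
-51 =-51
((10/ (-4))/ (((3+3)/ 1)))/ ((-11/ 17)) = 85/ 132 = 0.64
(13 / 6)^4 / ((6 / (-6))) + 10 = -15601 / 1296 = -12.04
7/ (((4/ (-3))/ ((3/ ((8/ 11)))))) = -693/ 32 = -21.66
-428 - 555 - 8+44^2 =945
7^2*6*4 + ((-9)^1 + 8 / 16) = 2335 / 2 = 1167.50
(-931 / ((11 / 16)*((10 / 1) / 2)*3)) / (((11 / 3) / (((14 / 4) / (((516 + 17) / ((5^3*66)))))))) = -7820400 / 5863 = -1333.86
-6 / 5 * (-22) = 132 / 5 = 26.40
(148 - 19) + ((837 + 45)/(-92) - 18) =4665/46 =101.41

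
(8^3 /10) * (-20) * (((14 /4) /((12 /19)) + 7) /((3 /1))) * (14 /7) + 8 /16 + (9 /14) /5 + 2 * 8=-2691722 /315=-8545.15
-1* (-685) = 685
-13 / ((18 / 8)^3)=-832 / 729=-1.14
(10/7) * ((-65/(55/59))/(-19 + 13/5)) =19175/3157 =6.07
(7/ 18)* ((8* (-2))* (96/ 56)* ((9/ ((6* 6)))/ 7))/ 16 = -1/ 42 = -0.02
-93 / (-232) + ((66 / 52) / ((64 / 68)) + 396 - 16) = 4605425 / 12064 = 381.75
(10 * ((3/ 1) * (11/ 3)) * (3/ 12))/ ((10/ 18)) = 49.50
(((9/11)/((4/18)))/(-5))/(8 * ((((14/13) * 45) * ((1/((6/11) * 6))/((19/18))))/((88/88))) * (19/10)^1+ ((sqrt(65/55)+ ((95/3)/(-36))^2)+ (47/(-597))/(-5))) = -39460973962226559912/11468831025648552704699+ 184379616330399360 * sqrt(143)/126157141282134079751689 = -0.00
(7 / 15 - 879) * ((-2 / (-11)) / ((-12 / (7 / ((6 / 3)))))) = 4193 / 90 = 46.59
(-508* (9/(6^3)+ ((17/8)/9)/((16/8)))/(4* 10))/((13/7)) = -1.09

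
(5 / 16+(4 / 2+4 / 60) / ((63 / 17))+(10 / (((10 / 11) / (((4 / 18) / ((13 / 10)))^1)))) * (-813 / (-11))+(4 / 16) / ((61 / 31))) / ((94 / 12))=17.87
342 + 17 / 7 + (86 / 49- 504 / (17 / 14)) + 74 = 4269 / 833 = 5.12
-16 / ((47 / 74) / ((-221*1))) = 5567.32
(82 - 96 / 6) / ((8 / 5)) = 165 / 4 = 41.25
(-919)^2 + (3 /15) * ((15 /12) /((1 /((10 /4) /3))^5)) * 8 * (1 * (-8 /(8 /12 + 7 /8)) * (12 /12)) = 2531136817 /2997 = 844556.83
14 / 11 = 1.27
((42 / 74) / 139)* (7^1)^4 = 50421 / 5143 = 9.80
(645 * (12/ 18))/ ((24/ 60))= 1075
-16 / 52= -4 / 13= -0.31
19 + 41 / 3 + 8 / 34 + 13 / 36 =20357 / 612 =33.26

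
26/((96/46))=299/24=12.46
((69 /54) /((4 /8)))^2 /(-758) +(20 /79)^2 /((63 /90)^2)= 0.12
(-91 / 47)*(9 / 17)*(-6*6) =29484 / 799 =36.90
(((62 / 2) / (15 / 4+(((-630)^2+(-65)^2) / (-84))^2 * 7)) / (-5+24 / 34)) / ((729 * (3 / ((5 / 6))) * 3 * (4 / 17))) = -125426 / 5137609712355531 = -0.00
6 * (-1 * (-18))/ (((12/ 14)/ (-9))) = -1134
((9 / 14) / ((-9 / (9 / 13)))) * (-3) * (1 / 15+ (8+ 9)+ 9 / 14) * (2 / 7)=33471 / 44590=0.75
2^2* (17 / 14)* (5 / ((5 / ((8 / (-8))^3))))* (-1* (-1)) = -34 / 7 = -4.86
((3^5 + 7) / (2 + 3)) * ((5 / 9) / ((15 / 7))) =350 / 27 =12.96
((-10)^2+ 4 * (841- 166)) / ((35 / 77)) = 6160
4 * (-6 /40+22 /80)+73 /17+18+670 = 23555 /34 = 692.79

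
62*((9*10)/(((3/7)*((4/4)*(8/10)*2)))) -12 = 16251/2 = 8125.50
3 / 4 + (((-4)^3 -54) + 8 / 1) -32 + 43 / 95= -53503 / 380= -140.80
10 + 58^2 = 3374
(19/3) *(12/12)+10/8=91/12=7.58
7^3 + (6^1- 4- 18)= 327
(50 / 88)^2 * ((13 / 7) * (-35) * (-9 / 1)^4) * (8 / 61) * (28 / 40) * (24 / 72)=-124385625 / 29524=-4213.03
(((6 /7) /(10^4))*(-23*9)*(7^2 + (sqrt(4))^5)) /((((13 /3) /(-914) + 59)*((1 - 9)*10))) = 68962671 /226471000000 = 0.00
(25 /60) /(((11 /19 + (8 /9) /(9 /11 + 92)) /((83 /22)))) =24151755 /9042088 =2.67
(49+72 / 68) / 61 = 851 / 1037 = 0.82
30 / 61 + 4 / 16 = 181 / 244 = 0.74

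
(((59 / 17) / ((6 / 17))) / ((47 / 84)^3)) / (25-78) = -5828256 / 5502619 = -1.06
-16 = -16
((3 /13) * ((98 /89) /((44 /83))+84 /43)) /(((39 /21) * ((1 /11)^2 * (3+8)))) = 7126413 /1293526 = 5.51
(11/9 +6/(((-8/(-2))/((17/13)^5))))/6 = 46504585/40099644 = 1.16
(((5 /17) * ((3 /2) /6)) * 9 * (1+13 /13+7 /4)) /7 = 675 /1904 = 0.35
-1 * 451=-451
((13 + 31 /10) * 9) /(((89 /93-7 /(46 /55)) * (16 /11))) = -34093521 /2536880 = -13.44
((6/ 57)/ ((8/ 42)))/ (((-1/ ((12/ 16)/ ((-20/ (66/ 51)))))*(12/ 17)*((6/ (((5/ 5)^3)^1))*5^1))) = 77/ 60800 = 0.00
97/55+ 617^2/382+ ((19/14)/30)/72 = 12685657139/12706848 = 998.33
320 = 320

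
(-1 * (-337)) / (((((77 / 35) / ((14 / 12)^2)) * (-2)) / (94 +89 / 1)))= -5036465 / 264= -19077.52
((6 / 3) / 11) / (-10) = -1 / 55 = -0.02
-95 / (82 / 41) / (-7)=95 / 14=6.79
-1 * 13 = -13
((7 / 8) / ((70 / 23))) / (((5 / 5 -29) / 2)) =-23 / 1120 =-0.02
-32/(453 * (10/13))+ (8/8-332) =-749923/2265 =-331.09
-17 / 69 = -0.25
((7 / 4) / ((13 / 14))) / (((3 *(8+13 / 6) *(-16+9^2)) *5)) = 0.00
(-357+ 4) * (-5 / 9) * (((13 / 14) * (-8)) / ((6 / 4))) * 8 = -1468480 / 189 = -7769.74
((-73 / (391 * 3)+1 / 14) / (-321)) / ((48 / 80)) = -755 / 15814386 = -0.00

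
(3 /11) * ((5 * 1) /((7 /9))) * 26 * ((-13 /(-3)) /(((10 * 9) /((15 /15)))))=169 /77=2.19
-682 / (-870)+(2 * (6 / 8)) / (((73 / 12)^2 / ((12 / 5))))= 2042693 / 2318115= 0.88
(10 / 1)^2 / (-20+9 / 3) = -100 / 17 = -5.88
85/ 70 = 17/ 14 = 1.21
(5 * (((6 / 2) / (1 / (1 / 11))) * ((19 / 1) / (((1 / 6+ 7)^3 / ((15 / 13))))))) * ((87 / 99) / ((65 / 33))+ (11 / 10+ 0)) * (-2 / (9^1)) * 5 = -20622600 / 147803513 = -0.14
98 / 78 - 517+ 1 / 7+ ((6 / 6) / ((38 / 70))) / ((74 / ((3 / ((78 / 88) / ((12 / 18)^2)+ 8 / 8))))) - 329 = -844.58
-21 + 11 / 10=-199 / 10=-19.90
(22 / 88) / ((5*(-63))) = -1 / 1260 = -0.00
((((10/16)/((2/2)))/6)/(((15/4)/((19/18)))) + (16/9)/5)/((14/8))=1247/5670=0.22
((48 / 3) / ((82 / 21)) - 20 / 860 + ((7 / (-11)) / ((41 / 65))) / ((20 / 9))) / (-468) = -280835 / 36303696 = -0.01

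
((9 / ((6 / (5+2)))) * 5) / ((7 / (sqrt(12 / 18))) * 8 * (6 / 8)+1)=-21 / 1058+441 * sqrt(6) / 1058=1.00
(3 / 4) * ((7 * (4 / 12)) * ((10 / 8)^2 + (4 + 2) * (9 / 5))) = 6923 / 320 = 21.63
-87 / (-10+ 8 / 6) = 261 / 26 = 10.04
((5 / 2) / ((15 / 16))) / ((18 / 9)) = 1.33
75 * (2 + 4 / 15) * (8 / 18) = 680 / 9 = 75.56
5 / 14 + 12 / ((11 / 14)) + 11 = 4101 / 154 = 26.63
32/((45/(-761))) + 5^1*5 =-23227/45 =-516.16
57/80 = 0.71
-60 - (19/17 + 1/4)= -4173/68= -61.37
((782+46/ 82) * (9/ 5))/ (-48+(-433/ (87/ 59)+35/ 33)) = -18423207/ 4454486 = -4.14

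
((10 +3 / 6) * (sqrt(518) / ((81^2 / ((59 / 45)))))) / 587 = 413 * sqrt(518) / 115539210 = 0.00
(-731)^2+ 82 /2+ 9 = 534411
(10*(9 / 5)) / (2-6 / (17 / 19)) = -153 / 40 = -3.82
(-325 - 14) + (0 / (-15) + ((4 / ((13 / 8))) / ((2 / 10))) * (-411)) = -70167 / 13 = -5397.46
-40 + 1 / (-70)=-2801 / 70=-40.01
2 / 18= 0.11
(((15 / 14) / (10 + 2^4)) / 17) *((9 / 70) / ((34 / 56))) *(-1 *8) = -108 / 26299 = -0.00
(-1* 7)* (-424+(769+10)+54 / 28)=-4997 / 2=-2498.50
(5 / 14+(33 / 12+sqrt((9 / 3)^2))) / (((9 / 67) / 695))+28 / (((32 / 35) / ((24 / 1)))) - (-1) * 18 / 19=17201489 / 532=32333.63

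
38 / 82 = 19 / 41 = 0.46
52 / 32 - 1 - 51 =-403 / 8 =-50.38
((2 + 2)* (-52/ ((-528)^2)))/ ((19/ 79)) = -1027/ 331056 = -0.00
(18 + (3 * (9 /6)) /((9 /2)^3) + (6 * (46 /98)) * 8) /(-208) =-80531 /412776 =-0.20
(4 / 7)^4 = 256 / 2401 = 0.11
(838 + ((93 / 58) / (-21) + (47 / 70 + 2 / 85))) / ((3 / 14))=28940728 / 7395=3913.55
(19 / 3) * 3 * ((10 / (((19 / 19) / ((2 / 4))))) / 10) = 19 / 2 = 9.50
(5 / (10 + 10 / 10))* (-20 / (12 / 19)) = -475 / 33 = -14.39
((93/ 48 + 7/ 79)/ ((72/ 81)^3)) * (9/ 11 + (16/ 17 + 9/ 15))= 6.81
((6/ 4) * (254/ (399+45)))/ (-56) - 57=-57.02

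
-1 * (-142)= 142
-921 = -921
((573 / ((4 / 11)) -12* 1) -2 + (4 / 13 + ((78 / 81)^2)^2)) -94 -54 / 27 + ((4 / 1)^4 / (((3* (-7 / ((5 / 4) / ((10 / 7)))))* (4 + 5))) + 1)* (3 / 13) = 40536986407 / 27634932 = 1466.87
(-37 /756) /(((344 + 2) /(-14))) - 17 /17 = -18647 /18684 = -1.00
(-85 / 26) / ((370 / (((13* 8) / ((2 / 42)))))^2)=-779688 / 6845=-113.91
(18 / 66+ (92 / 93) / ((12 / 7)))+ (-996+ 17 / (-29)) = -88621537 / 89001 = -995.74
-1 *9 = -9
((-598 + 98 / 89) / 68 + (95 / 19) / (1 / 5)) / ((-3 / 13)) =-319072 / 4539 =-70.30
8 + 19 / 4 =51 / 4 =12.75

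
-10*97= -970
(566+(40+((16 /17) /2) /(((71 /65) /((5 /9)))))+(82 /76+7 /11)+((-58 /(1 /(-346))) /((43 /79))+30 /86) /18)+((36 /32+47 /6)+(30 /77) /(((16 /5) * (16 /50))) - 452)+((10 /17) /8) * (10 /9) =96818229867973 /43736349888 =2213.68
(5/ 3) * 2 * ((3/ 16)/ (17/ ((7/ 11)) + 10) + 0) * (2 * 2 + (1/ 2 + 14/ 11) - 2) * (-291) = -845355/ 45232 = -18.69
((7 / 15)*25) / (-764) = -35 / 2292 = -0.02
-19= -19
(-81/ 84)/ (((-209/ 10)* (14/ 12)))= 405/ 10241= 0.04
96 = 96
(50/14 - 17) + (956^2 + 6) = 6397500/7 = 913928.57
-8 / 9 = -0.89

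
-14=-14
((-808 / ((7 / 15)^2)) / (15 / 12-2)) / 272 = 15150 / 833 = 18.19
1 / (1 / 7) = 7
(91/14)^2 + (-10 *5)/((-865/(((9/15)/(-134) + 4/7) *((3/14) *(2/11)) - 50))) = 983641689/24990196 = 39.36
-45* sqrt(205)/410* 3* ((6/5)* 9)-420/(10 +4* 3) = -729* sqrt(205)/205-210/11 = -70.01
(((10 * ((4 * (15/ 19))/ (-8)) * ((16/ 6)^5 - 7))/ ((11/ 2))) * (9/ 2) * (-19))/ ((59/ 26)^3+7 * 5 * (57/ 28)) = 13650839800/ 144309231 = 94.59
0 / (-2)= 0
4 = 4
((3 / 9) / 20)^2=1 / 3600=0.00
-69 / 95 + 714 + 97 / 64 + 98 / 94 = 204556113 / 285760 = 715.83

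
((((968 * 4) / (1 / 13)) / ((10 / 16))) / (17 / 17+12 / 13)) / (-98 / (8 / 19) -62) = -20939776 / 147375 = -142.08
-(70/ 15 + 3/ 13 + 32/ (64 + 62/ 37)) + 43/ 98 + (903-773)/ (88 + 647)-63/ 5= -26885699/ 1547910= -17.37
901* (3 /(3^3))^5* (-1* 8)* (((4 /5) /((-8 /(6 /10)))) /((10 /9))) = 1802 /273375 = 0.01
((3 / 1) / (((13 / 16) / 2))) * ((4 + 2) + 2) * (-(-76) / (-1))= -58368 / 13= -4489.85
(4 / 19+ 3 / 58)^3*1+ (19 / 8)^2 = 60582679063 / 10706185664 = 5.66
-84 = -84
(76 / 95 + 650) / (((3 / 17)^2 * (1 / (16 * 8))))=120371968 / 45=2674932.62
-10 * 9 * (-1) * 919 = 82710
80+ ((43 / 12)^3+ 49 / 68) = 3722867 / 29376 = 126.73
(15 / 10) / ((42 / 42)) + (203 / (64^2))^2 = 25207033 / 16777216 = 1.50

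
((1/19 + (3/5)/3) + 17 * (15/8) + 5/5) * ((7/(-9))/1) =-176239/6840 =-25.77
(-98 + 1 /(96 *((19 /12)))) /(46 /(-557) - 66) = 8296515 /5594816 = 1.48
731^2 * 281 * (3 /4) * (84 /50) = 9459792783 /50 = 189195855.66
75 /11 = 6.82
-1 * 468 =-468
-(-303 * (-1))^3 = -27818127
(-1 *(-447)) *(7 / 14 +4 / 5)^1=5811 / 10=581.10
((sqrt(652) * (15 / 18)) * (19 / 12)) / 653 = 95 * sqrt(163) / 23508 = 0.05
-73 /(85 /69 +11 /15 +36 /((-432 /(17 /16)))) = -1611840 /41437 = -38.90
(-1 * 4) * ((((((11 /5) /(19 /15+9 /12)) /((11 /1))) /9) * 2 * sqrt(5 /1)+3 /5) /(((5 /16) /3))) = -576 /25 - 512 * sqrt(5) /605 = -24.93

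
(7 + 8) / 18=5 / 6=0.83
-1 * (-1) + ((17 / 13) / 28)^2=132785 / 132496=1.00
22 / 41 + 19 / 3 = 6.87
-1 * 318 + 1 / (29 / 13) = -9209 / 29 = -317.55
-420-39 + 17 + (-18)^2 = -118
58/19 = 3.05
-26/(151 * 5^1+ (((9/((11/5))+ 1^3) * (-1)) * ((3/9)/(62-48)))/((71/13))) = -60918/1768913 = -0.03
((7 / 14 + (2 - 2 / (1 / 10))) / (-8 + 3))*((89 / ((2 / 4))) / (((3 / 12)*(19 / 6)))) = 786.95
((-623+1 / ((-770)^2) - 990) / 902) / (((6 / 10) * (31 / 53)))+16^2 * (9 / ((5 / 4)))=18283996077169 / 9947201880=1838.10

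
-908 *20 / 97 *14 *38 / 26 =-4830560 / 1261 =-3830.74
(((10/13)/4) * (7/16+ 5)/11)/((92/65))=2175/32384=0.07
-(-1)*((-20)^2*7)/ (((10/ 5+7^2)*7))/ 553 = 400/ 28203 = 0.01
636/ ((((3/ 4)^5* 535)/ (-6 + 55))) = 10637312/ 43335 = 245.47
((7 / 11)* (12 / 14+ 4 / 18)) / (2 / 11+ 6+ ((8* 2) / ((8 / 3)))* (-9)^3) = -34 / 216207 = -0.00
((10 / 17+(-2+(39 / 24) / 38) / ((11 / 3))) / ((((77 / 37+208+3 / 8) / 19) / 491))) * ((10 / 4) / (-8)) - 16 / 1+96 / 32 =-13.75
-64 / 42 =-32 / 21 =-1.52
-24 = -24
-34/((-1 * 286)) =17/143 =0.12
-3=-3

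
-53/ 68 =-0.78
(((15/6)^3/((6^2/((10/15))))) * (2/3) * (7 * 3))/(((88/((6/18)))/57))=16625/19008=0.87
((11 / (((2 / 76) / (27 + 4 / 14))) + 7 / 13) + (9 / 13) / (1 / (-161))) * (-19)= -19528200 / 91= -214595.60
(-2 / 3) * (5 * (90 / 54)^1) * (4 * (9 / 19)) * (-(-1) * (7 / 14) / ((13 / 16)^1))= -1600 / 247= -6.48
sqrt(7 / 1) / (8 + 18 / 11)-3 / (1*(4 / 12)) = -9 + 11*sqrt(7) / 106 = -8.73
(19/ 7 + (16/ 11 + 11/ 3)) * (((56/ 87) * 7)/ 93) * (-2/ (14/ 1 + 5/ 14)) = -2838080/ 53667603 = -0.05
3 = 3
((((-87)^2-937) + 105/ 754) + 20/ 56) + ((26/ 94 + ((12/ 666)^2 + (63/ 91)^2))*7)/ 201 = 26485084497903874/ 3993214279509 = 6632.52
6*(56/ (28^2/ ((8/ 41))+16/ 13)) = 2184/ 26125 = 0.08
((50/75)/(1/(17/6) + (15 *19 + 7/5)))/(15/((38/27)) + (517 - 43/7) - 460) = 0.00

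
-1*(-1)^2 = -1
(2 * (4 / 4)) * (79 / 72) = 79 / 36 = 2.19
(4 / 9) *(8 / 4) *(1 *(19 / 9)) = 152 / 81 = 1.88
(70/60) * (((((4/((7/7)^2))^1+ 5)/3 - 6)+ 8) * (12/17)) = 70/17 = 4.12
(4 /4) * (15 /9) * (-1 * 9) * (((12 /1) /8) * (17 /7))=-765 /14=-54.64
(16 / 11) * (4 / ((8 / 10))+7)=192 / 11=17.45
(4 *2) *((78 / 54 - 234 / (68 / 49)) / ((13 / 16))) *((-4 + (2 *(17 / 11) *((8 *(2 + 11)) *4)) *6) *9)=-21361068800 / 187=-114230314.44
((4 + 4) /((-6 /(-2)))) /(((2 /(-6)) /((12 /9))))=-32 /3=-10.67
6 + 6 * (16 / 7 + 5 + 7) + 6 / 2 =663 / 7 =94.71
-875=-875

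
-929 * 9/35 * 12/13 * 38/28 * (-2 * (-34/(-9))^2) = 81618224/9555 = 8541.94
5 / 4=1.25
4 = 4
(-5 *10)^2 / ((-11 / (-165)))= 37500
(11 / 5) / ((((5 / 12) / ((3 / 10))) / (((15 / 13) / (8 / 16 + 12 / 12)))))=396 / 325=1.22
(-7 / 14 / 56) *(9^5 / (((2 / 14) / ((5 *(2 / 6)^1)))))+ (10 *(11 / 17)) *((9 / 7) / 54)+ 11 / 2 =-35101859 / 5712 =-6145.28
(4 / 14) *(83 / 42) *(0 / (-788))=0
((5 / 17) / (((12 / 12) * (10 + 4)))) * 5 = 25 / 238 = 0.11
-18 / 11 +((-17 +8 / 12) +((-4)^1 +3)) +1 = -593 / 33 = -17.97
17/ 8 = 2.12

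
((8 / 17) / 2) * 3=12 / 17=0.71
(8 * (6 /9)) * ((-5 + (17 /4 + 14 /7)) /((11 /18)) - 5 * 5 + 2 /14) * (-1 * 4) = 37472 /77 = 486.65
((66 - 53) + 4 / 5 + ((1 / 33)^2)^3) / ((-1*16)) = -44555644933 / 51658718760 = -0.86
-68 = -68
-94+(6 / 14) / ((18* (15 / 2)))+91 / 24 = -227317 / 2520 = -90.21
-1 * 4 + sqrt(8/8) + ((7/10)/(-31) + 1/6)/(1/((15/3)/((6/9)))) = -119/62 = -1.92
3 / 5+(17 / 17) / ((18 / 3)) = 23 / 30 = 0.77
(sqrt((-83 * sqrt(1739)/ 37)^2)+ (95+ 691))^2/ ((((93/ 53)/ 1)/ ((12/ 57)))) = 92814.67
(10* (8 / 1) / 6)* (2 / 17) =80 / 51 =1.57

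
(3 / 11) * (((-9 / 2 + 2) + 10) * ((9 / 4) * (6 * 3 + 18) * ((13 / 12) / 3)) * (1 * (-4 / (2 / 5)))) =-26325 / 44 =-598.30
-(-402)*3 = 1206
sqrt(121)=11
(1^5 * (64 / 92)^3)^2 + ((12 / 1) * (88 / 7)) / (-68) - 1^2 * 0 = -37084985992 / 17616270791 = -2.11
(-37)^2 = 1369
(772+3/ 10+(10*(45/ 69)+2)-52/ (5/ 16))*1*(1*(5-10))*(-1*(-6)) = -423951/ 23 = -18432.65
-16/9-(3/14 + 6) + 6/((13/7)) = -7799/1638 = -4.76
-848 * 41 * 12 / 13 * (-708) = 295388928 / 13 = 22722225.23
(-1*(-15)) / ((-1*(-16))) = 15 / 16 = 0.94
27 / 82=0.33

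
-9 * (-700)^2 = -4410000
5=5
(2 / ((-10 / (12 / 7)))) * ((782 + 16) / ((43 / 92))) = -585.38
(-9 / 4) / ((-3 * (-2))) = -3 / 8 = -0.38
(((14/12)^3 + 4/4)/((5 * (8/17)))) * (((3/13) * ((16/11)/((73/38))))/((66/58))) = 402781/2384910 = 0.17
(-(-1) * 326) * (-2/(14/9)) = -2934/7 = -419.14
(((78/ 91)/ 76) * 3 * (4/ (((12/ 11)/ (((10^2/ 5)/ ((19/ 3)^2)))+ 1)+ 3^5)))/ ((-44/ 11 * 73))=-1485/ 788778578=-0.00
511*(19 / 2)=9709 / 2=4854.50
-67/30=-2.23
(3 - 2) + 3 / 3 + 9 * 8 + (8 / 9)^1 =674 / 9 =74.89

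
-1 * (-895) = 895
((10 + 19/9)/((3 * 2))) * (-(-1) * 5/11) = 545/594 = 0.92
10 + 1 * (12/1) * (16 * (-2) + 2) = -350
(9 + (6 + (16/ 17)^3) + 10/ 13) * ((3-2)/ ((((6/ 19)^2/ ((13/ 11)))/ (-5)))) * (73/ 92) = -46575106315/ 59663472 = -780.63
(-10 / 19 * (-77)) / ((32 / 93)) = 35805 / 304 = 117.78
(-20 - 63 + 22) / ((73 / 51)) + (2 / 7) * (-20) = -24697 / 511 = -48.33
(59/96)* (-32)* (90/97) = -1770/97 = -18.25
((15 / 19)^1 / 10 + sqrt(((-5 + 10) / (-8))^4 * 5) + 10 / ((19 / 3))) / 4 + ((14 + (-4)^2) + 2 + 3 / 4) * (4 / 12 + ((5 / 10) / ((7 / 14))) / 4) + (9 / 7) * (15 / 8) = 25 * sqrt(5) / 256 + 139997 / 6384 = 22.15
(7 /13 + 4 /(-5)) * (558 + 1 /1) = -731 /5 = -146.20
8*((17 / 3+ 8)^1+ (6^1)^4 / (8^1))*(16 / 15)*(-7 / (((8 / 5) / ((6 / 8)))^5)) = -62251875 / 262144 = -237.47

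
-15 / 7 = -2.14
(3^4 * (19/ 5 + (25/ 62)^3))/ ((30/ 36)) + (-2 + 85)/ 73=376.87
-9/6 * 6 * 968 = -8712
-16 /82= -8 /41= -0.20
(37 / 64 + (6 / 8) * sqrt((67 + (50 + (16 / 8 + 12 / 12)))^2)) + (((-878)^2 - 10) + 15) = 49342693 / 64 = 770979.58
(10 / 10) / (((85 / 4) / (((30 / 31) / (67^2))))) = 24 / 2365703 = 0.00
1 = 1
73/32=2.28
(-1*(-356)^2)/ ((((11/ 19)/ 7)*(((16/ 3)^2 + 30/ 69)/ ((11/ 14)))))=-124613172/ 2989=-41690.59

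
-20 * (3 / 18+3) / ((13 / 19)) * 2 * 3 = -7220 / 13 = -555.38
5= 5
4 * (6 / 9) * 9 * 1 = 24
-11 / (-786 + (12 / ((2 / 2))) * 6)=11 / 714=0.02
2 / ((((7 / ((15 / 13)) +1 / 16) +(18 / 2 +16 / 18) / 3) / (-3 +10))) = 30240 / 20359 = 1.49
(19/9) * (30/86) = 95/129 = 0.74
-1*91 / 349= -91 / 349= -0.26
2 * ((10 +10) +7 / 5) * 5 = 214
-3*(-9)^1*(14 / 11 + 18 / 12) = 1647 / 22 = 74.86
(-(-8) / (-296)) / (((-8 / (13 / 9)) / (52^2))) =4394 / 333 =13.20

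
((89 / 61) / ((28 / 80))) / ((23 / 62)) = 110360 / 9821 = 11.24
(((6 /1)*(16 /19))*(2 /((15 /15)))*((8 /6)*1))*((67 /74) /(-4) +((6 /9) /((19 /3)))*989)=18694880 /13357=1399.63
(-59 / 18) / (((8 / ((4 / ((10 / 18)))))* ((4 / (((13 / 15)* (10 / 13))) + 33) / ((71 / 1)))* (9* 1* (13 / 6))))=-4189 / 15210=-0.28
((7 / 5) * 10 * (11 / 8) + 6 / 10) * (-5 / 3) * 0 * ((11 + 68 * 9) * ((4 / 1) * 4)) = 0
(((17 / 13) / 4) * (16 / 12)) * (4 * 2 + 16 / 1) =136 / 13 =10.46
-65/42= -1.55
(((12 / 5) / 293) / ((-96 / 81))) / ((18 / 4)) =-9 / 5860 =-0.00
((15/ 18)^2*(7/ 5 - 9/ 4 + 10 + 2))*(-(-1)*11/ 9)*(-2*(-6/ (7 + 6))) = 8.74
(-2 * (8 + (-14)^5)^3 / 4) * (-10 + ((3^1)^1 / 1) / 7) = -5211298643903375616 / 7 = -744471234843339373.71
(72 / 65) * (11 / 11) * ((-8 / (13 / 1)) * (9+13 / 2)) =-10.57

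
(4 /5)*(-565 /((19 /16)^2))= -115712 /361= -320.53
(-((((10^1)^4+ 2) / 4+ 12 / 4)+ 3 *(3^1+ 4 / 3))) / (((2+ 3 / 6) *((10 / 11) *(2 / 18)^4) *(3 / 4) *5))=-242157762 / 125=-1937262.10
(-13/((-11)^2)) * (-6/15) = 26/605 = 0.04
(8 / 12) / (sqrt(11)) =2 * sqrt(11) / 33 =0.20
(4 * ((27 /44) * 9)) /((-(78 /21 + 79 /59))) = -100359 /22957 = -4.37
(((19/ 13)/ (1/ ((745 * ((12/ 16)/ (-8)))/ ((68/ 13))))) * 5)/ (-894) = 475/ 4352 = 0.11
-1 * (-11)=11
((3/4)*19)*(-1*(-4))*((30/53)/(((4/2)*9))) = 95/53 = 1.79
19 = 19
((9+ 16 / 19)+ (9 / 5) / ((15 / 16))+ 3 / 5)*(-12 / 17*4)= -281856 / 8075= -34.90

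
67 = 67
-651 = -651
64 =64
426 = 426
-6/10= -0.60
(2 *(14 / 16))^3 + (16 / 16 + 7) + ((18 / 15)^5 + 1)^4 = 985282957502564839 / 6103515625000000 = 161.43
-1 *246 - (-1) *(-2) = -248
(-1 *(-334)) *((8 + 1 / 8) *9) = 97695 / 4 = 24423.75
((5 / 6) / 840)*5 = 5 / 1008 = 0.00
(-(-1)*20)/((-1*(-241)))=20/241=0.08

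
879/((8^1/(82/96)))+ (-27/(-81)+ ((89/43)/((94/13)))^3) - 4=285941309554555/3169787620224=90.21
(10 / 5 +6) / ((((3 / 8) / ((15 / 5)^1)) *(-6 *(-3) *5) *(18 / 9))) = 16 / 45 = 0.36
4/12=1/3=0.33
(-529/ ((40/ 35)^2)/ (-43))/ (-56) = -3703/ 22016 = -0.17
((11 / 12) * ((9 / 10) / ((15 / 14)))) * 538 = 20713 / 50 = 414.26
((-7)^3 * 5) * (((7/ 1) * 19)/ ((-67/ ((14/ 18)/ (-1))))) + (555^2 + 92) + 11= 184204519/ 603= 305480.13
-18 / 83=-0.22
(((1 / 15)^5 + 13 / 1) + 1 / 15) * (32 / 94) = 4.45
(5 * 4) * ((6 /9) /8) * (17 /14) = 85 /42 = 2.02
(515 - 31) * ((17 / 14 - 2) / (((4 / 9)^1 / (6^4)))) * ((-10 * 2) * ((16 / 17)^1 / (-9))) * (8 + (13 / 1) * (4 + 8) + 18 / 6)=-46091358720 / 119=-387322342.18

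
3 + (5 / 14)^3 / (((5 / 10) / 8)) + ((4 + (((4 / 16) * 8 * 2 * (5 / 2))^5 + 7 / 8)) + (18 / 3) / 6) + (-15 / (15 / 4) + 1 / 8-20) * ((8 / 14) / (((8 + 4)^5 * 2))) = 34143029125489 / 341397504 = 100009.60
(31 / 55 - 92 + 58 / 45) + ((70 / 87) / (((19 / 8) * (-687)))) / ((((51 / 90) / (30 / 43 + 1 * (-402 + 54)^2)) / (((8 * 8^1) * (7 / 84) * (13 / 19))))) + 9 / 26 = -10699388370230333 / 22554676685970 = -474.38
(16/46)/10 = 4/115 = 0.03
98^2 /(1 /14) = 134456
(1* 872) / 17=872 / 17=51.29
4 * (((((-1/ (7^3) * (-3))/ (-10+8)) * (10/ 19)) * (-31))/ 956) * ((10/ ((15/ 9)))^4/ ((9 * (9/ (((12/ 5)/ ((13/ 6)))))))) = 107136/ 20248319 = 0.01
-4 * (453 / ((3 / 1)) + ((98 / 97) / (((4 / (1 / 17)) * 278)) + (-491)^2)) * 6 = -1327032671142 / 229211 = -5789568.00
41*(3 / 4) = 123 / 4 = 30.75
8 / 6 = 4 / 3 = 1.33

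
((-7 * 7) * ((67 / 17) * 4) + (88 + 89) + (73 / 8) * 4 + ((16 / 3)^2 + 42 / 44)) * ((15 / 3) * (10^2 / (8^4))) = -111408625 / 1723392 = -64.64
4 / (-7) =-4 / 7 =-0.57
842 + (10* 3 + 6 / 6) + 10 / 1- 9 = 874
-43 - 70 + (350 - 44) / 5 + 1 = -254 / 5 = -50.80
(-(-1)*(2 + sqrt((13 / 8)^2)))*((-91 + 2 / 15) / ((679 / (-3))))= 39527 / 27160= 1.46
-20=-20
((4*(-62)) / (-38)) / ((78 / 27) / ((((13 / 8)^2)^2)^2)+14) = 35013672486 / 75428741953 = 0.46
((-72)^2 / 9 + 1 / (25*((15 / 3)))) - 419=19626 / 125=157.01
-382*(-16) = 6112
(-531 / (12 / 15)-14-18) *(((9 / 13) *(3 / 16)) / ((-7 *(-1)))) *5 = -375705 / 5824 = -64.51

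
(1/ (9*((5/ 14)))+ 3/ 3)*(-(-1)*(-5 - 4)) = -59/ 5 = -11.80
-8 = -8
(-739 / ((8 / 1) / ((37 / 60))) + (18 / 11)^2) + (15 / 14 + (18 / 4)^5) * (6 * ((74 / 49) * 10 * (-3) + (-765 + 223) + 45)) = -6007784.46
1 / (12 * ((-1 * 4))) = -1 / 48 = -0.02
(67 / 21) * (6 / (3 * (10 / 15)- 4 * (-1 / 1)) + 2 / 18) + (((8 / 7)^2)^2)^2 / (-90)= 2733703226 / 778248135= 3.51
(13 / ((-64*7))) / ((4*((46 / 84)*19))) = -39 / 55936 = -0.00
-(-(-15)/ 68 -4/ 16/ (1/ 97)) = 817/ 34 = 24.03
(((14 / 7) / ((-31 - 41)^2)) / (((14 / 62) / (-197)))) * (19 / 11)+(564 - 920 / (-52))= 1507745779 / 2594592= 581.11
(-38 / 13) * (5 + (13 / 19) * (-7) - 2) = 68 / 13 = 5.23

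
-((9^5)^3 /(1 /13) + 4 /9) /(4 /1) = -24089262455073937 /36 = -669146179307609.36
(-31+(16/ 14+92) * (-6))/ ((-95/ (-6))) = -24774/ 665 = -37.25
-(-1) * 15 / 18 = 5 / 6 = 0.83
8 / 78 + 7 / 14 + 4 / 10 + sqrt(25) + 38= 17161 / 390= 44.00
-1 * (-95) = 95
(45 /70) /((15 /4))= 6 /35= 0.17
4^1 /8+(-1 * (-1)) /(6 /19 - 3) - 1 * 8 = -803 /102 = -7.87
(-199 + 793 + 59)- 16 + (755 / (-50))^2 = 86501 / 100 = 865.01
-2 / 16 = -1 / 8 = -0.12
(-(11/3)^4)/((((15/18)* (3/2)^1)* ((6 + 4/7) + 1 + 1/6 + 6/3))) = -819896/55215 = -14.85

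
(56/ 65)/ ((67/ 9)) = 504/ 4355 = 0.12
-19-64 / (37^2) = -26075 / 1369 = -19.05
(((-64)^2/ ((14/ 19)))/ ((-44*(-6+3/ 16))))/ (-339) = -155648/ 2427579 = -0.06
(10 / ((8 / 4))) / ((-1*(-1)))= 5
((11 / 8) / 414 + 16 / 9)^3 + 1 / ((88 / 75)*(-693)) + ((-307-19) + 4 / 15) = -49248028632219727 / 153859529134080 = -320.08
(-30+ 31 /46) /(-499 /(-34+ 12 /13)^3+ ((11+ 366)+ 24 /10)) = -53627471500 /693819198369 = -0.08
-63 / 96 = -21 / 32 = -0.66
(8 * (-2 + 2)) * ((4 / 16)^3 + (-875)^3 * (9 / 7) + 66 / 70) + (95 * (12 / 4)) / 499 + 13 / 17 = 11332 / 8483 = 1.34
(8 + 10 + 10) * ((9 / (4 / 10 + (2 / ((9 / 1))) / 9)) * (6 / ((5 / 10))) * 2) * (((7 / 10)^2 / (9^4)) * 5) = 5.32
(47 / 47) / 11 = 1 / 11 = 0.09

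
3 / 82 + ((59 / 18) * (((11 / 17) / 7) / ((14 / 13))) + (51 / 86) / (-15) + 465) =122993654767 / 264344220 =465.28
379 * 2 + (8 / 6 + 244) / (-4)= 2090 / 3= 696.67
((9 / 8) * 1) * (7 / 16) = 63 / 128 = 0.49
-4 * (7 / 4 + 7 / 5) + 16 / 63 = -3889 / 315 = -12.35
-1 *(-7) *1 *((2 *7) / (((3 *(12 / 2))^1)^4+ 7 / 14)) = 196 / 209953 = 0.00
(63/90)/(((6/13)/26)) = 1183/30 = 39.43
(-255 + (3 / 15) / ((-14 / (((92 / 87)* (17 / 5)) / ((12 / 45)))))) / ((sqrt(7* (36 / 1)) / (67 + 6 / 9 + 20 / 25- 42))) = -205662277* sqrt(7) / 1278900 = -425.47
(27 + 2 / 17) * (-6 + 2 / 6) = -461 / 3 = -153.67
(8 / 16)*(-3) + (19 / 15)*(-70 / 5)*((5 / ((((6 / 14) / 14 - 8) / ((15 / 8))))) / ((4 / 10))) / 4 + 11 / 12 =466907 / 37488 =12.45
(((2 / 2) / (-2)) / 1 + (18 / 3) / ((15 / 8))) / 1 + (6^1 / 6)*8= 10.70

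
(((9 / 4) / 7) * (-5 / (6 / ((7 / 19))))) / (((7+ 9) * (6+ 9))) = -1 / 2432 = -0.00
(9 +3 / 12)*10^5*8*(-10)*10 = -740000000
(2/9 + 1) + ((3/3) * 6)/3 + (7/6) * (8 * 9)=785/9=87.22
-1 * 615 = -615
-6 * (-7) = 42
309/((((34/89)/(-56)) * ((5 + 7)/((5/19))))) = -320845/323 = -993.33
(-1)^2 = 1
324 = 324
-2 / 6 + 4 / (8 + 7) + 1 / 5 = 2 / 15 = 0.13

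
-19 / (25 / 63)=-1197 / 25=-47.88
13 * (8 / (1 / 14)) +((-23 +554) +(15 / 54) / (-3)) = 1986.91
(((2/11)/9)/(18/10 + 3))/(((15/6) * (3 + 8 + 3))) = 1/8316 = 0.00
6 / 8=3 / 4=0.75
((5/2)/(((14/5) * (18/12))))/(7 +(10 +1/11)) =0.03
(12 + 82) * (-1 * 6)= -564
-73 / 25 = -2.92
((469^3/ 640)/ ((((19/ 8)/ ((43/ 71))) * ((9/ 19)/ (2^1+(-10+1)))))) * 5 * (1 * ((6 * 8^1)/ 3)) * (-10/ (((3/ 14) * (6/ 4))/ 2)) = 17388937669040/ 5751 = 3023637222.92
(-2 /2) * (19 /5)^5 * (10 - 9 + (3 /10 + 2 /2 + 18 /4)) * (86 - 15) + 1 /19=-113568741109 /296875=-382547.34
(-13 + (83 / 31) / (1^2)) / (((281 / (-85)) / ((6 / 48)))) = 3400 / 8711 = 0.39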